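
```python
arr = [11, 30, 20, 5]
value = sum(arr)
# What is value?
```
Trace:
  arr=[11, 30, 20, 5]
  arr=[11, 30, 20, 5], value=66

Final answer: 66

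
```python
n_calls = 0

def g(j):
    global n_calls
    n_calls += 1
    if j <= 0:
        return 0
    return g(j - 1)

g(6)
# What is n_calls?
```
Call trace:
g(j=6)
  g(j=5)
    g(j=4)
      g(j=3)
        g(j=2)
          g(j=1)
            g(j=0)
            -> return 0
          -> return 0
        -> return 0
      -> return 0
    -> return 0
  -> return 0
-> return 0

n_calls is incremented once per call. g is entered once for each j = 6, 5, 4, 3, 2, 1, 0 (the j <= 0 call returns without recursing), i.e. 6 + 1 calls.
n_calls = 7

Final answer: 7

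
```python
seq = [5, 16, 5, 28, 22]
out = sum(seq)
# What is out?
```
Trace:
  seq=[5, 16, 5, 28, 22]
  seq=[5, 16, 5, 28, 22], out=76

Final answer: 76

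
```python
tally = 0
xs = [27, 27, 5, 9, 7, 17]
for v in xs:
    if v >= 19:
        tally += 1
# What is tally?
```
Trace:
  tally=0
  tally=1, v=27
  tally=2, v=27
  tally=2, v=5
  tally=2, v=9
  tally=2, v=7
  tally=2, v=17

Final answer: 2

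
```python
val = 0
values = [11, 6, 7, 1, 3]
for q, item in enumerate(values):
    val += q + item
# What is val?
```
Trace:
  val=0
  val=11, q=0, item=11
  val=18, q=1, item=6
  val=27, q=2, item=7
  val=31, q=3, item=1
  val=38, q=4, item=3

Final answer: 38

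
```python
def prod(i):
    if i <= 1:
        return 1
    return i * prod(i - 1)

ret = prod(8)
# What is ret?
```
Call trace:
prod(i=8)
  prod(i=7)
    prod(i=6)
      prod(i=5)
        prod(i=4)
          prod(i=3)
            prod(i=2)
              prod(i=1)
              -> return 1
            -> return 2
          -> return 6
        -> return 24
      -> return 120
    -> return 720
  -> return 5040
-> return 40320

Final answer: 40320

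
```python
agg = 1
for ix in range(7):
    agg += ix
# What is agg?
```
Trace:
  agg=1
  agg=1, ix=0
  agg=2, ix=1
  agg=4, ix=2
  agg=7, ix=3
  agg=11, ix=4
  agg=16, ix=5
  agg=22, ix=6

Final answer: 22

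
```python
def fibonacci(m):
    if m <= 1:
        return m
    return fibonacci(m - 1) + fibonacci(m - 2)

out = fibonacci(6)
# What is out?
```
Call trace (a repeated sub-call is expanded the first time; later identical calls just restate its return value):
fibonacci(m=6)
  fibonacci(m=5)
    fibonacci(m=4)
      fibonacci(m=3)
        fibonacci(m=2)
          fibonacci(m=1)
          -> return 1
          fibonacci(m=0)
          -> return 0
        -> return 1
        fibonacci(m=1)
        -> return 1
      -> return 2
      fibonacci(m=2) -> return 1  (same call as traced above)
    -> return 3
    fibonacci(m=3) -> return 2  (same call as traced above)
  -> return 5
  fibonacci(m=4) -> return 3  (same call as traced above)
-> return 8

Final answer: 8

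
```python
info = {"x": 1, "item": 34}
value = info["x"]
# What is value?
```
Trace:
  info={'x': 1, 'item': 34}
  info={'x': 1, 'item': 34}, value=1

Final answer: 1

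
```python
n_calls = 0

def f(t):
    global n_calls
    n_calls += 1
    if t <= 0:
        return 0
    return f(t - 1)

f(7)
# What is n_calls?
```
Call trace:
f(t=7)
  f(t=6)
    f(t=5)
      f(t=4)
        f(t=3)
          f(t=2)
            f(t=1)
              f(t=0)
              -> return 0
            -> return 0
          -> return 0
        -> return 0
      -> return 0
    -> return 0
  -> return 0
-> return 0

n_calls is incremented once per call. f is entered once for each t = 7, 6, 5, 4, 3, 2, 1, 0 (the t <= 0 call returns without recursing), i.e. 7 + 1 calls.
n_calls = 8

Final answer: 8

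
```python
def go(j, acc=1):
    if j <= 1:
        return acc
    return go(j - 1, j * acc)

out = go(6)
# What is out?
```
Call trace:
go(j=6, acc=1)
  go(j=5, acc=6)
    go(j=4, acc=30)
      go(j=3, acc=120)
        go(j=2, acc=360)
          go(j=1, acc=720)
          -> return 720
        -> return 720
      -> return 720
    -> return 720
  -> return 720
-> return 720

Final answer: 720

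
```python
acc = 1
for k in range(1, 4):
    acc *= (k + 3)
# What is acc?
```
Trace:
  acc=1
  acc=4, k=1
  acc=20, k=2
  acc=120, k=3

Final answer: 120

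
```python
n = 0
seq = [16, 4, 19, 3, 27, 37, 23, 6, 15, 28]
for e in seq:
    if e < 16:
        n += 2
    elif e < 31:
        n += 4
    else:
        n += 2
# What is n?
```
Trace:
  n=0
  n=4, e=16
  n=6, e=4
  n=10, e=19
  n=12, e=3
  n=16, e=27
  n=18, e=37
  n=22, e=23
  n=24, e=6
  n=26, e=15
  n=30, e=28

Final answer: 30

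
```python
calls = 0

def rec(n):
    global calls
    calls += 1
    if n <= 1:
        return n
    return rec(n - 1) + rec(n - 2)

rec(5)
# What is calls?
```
Call trace (a repeated sub-call is expanded the first time; later identical calls just restate its return value):
rec(n=5)
  rec(n=4)
    rec(n=3)
      rec(n=2)
        rec(n=1)
        -> return 1
        rec(n=0)
        -> return 0
      -> return 1
      rec(n=1)
      -> return 1
    -> return 2
    rec(n=2) -> return 1  (same call as traced above)
  -> return 3
  rec(n=3) -> return 2  (same call as traced above)
-> return 5

calls is incremented once per call, so count the calls in each subtree. Let C(n) = number of calls made by rec(n).
C(0) = C(1) = 1 (base case, no recursion); C(n) = 1 + C(n - 1) + C(n - 2) otherwise.
C(2) = 1 + C(1) + C(0) = 1 + 1 + 1 = 3
C(3) = 1 + C(2) + C(1) = 1 + 3 + 1 = 5
C(4) = 1 + C(3) + C(2) = 1 + 5 + 3 = 9
C(5) = 1 + C(4) + C(3) = 1 + 9 + 5 = 15
calls = C(5) = 15

Final answer: 15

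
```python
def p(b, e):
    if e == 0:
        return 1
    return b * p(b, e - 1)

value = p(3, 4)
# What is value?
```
Call trace:
p(b=3, e=4)
  p(b=3, e=3)
    p(b=3, e=2)
      p(b=3, e=1)
        p(b=3, e=0)
        -> return 1
      -> return 3
    -> return 9
  -> return 27
-> return 81

Final answer: 81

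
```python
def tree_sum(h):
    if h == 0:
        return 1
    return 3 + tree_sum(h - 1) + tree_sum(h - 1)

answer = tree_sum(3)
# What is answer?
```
Call trace (a repeated sub-call is expanded the first time; later identical calls just restate its return value):
tree_sum(h=3)
  tree_sum(h=2)
    tree_sum(h=1)
      tree_sum(h=0)
      -> return 1
      tree_sum(h=0)
      -> return 1
    -> return 5
    tree_sum(h=1) -> return 5  (same call as traced above)
  -> return 13
  tree_sum(h=2) -> return 13  (same call as traced above)
-> return 29

Final answer: 29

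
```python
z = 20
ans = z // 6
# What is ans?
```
Trace:
  z=20
  z=20, ans=3

Final answer: 3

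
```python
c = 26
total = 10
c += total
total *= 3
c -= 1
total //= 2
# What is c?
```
Trace:
  c=26
  c=26, total=10
  c=36, total=10
  c=36, total=30
  c=35, total=30
  c=35, total=15

Final answer: 35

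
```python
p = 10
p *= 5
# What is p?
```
Trace:
  p=10
  p=50

Final answer: 50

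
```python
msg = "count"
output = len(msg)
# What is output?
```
Trace:
  msg='count'
  msg='count', output=5

Final answer: 5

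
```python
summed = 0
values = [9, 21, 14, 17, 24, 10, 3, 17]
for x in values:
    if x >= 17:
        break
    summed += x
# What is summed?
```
Trace:
  summed=0
  summed=9, x=9
  summed=9, x=21

Final answer: 9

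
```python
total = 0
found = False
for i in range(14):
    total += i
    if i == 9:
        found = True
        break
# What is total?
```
Trace:
  total=0
  total=0, found=False
  total=0, found=False, i=0
  total=1, found=False, i=1
  total=3, found=False, i=2
  total=6, found=False, i=3
  total=10, found=False, i=4
  total=15, found=False, i=5
  total=21, found=False, i=6
  total=28, found=False, i=7
  total=36, found=False, i=8
  total=45, found=True, i=9

Final answer: 45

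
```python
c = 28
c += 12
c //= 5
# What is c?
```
Trace:
  c=28
  c=40
  c=8

Final answer: 8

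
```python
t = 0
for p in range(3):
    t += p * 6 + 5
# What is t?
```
Trace:
  t=0
  t=5, p=0
  t=16, p=1
  t=33, p=2

Final answer: 33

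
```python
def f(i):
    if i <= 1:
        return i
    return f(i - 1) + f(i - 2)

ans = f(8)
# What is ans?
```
Call trace (a repeated sub-call is expanded the first time; later identical calls just restate its return value):
f(i=8)
  f(i=7)
    f(i=6)
      f(i=5)
        f(i=4)
          f(i=3)
            f(i=2)
              f(i=1)
              -> return 1
              f(i=0)
              -> return 0
            -> return 1
            f(i=1)
            -> return 1
          -> return 2
          f(i=2) -> return 1  (same call as traced above)
        -> return 3
        f(i=3) -> return 2  (same call as traced above)
      -> return 5
      f(i=4) -> return 3  (same call as traced above)
    -> return 8
    f(i=5) -> return 5  (same call as traced above)
  -> return 13
  f(i=6) -> return 8  (same call as traced above)
-> return 21

Final answer: 21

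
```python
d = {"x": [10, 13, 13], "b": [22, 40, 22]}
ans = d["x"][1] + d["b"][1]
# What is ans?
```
Trace:
  d={'x': [10, 13, 13], 'b': [22, 40, 22]}
  d={'x': [10, 13, 13], 'b': [22, 40, 22]}, ans=53

Final answer: 53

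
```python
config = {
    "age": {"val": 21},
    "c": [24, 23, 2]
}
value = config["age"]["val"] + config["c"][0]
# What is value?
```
Trace:
  config={'age': {'val': 21}, 'c': [24, 23, 2]}
  config={'age': {'val': 21}, 'c': [24, 23, 2]}, value=45

Final answer: 45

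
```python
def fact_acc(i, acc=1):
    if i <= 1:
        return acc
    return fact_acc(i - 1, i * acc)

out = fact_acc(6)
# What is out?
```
Call trace:
fact_acc(i=6, acc=1)
  fact_acc(i=5, acc=6)
    fact_acc(i=4, acc=30)
      fact_acc(i=3, acc=120)
        fact_acc(i=2, acc=360)
          fact_acc(i=1, acc=720)
          -> return 720
        -> return 720
      -> return 720
    -> return 720
  -> return 720
-> return 720

Final answer: 720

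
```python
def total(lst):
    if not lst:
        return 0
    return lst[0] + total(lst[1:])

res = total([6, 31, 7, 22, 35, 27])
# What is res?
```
Call trace:
total(lst=[6, 31, 7, 22, 35, 27])
  total(lst=[31, 7, 22, 35, 27])
    total(lst=[7, 22, 35, 27])
      total(lst=[22, 35, 27])
        total(lst=[35, 27])
          total(lst=[27])
            total(lst=[])
            -> return 0
          -> return 27
        -> return 62
      -> return 84
    -> return 91
  -> return 122
-> return 128

Final answer: 128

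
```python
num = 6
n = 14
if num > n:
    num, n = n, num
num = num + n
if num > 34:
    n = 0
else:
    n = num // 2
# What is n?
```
Trace:
  num=6
  num=6, n=14
  num=6, n=14
  num=20, n=14
  num=20, n=10

Final answer: 10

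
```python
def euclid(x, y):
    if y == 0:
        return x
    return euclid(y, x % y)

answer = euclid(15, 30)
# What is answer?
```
Call trace:
euclid(x=15, y=30)
  euclid(x=30, y=15)
    euclid(x=15, y=0)
    -> return 15
  -> return 15
-> return 15

Final answer: 15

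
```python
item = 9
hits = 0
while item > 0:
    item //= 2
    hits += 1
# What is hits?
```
Trace:
  item=9
  item=9, hits=0
  item=4, hits=1
  item=2, hits=2
  item=1, hits=3
  item=0, hits=4

Final answer: 4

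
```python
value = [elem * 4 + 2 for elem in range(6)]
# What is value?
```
Trace:
  elem=0
  elem=1
  elem=2
  elem=3
  elem=4
  elem=5
  value=[2, 6, 10, 14, 18, 22]

Final answer: [2, 6, 10, 14, 18, 22]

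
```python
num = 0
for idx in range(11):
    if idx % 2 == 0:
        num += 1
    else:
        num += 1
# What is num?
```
Trace:
  num=0
  num=1, idx=0
  num=2, idx=1
  num=3, idx=2
  num=4, idx=3
  num=5, idx=4
  num=6, idx=5
  num=7, idx=6
  num=8, idx=7
  num=9, idx=8
  num=10, idx=9
  num=11, idx=10

Final answer: 11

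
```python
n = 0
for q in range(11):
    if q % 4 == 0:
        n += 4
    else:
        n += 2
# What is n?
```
Trace:
  n=0
  n=4, q=0
  n=6, q=1
  n=8, q=2
  n=10, q=3
  n=14, q=4
  n=16, q=5
  n=18, q=6
  n=20, q=7
  n=24, q=8
  n=26, q=9
  n=28, q=10

Final answer: 28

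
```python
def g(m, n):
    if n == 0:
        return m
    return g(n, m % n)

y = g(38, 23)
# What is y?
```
Call trace:
g(m=38, n=23)
  g(m=23, n=15)
    g(m=15, n=8)
      g(m=8, n=7)
        g(m=7, n=1)
          g(m=1, n=0)
          -> return 1
        -> return 1
      -> return 1
    -> return 1
  -> return 1
-> return 1

Final answer: 1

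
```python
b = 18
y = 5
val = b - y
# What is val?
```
Trace:
  b=18
  b=18, y=5
  b=18, y=5, val=13

Final answer: 13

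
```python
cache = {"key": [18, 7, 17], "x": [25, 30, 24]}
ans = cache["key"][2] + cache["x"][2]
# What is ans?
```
Trace:
  cache={'key': [18, 7, 17], 'x': [25, 30, 24]}
  cache={'key': [18, 7, 17], 'x': [25, 30, 24]}, ans=41

Final answer: 41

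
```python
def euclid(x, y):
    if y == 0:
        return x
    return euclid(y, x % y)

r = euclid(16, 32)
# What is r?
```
Call trace:
euclid(x=16, y=32)
  euclid(x=32, y=16)
    euclid(x=16, y=0)
    -> return 16
  -> return 16
-> return 16

Final answer: 16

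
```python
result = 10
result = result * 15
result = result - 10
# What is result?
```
Trace:
  result=10
  result=150
  result=140

Final answer: 140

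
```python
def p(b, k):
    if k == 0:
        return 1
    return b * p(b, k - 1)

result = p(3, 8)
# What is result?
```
Call trace:
p(b=3, k=8)
  p(b=3, k=7)
    p(b=3, k=6)
      p(b=3, k=5)
        p(b=3, k=4)
          p(b=3, k=3)
            p(b=3, k=2)
              p(b=3, k=1)
                p(b=3, k=0)
                -> return 1
              -> return 3
            -> return 9
          -> return 27
        -> return 81
      -> return 243
    -> return 729
  -> return 2187
-> return 6561

Final answer: 6561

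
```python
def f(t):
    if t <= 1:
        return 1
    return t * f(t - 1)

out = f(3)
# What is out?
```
Call trace:
f(t=3)
  f(t=2)
    f(t=1)
    -> return 1
  -> return 2
-> return 6

Final answer: 6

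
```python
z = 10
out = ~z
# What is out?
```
Trace:
  z=10
  z=10, out=-11

Final answer: -11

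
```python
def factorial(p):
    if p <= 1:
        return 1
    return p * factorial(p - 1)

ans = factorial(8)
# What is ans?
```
Call trace:
factorial(p=8)
  factorial(p=7)
    factorial(p=6)
      factorial(p=5)
        factorial(p=4)
          factorial(p=3)
            factorial(p=2)
              factorial(p=1)
              -> return 1
            -> return 2
          -> return 6
        -> return 24
      -> return 120
    -> return 720
  -> return 5040
-> return 40320

Final answer: 40320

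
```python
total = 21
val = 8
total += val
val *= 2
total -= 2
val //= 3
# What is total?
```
Trace:
  total=21
  total=21, val=8
  total=29, val=8
  total=29, val=16
  total=27, val=16
  total=27, val=5

Final answer: 27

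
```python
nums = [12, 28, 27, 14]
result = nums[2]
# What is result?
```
Trace:
  nums=[12, 28, 27, 14]
  nums=[12, 28, 27, 14], result=27

Final answer: 27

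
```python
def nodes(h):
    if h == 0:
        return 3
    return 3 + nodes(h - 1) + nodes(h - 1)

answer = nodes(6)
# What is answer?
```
Call trace (a repeated sub-call is expanded the first time; later identical calls just restate its return value):
nodes(h=6)
  nodes(h=5)
    nodes(h=4)
      nodes(h=3)
        nodes(h=2)
          nodes(h=1)
            nodes(h=0)
            -> return 3
            nodes(h=0)
            -> return 3
          -> return 9
          nodes(h=1) -> return 9  (same call as traced above)
        -> return 21
        nodes(h=2) -> return 21  (same call as traced above)
      -> return 45
      nodes(h=3) -> return 45  (same call as traced above)
    -> return 93
    nodes(h=4) -> return 93  (same call as traced above)
  -> return 189
  nodes(h=5) -> return 189  (same call as traced above)
-> return 381

Final answer: 381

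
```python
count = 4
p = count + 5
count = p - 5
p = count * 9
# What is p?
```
Trace:
  count=4
  count=4, p=9
  count=4, p=9
  count=4, p=36

Final answer: 36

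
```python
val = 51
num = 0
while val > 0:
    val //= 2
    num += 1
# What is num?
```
Trace:
  val=51
  val=51, num=0
  val=25, num=1
  val=12, num=2
  val=6, num=3
  val=3, num=4
  val=1, num=5
  val=0, num=6

Final answer: 6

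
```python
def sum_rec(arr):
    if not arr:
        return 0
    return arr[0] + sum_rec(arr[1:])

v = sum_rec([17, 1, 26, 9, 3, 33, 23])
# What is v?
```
Call trace:
sum_rec(arr=[17, 1, 26, 9, 3, 33, 23])
  sum_rec(arr=[1, 26, 9, 3, 33, 23])
    sum_rec(arr=[26, 9, 3, 33, 23])
      sum_rec(arr=[9, 3, 33, 23])
        sum_rec(arr=[3, 33, 23])
          sum_rec(arr=[33, 23])
            sum_rec(arr=[23])
              sum_rec(arr=[])
              -> return 0
            -> return 23
          -> return 56
        -> return 59
      -> return 68
    -> return 94
  -> return 95
-> return 112

Final answer: 112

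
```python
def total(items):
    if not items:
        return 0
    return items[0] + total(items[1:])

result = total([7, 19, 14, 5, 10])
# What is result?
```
Call trace:
total(items=[7, 19, 14, 5, 10])
  total(items=[19, 14, 5, 10])
    total(items=[14, 5, 10])
      total(items=[5, 10])
        total(items=[10])
          total(items=[])
          -> return 0
        -> return 10
      -> return 15
    -> return 29
  -> return 48
-> return 55

Final answer: 55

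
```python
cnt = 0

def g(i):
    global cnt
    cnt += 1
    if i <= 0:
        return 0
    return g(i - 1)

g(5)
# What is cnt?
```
Call trace:
g(i=5)
  g(i=4)
    g(i=3)
      g(i=2)
        g(i=1)
          g(i=0)
          -> return 0
        -> return 0
      -> return 0
    -> return 0
  -> return 0
-> return 0

cnt is incremented once per call. g is entered once for each i = 5, 4, 3, 2, 1, 0 (the i <= 0 call returns without recursing), i.e. 5 + 1 calls.
cnt = 6

Final answer: 6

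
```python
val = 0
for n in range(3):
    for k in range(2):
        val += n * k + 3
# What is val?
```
Trace:
  val=0
  val=3, n=0, k=0
  val=6, n=0, k=1
  val=9, n=1, k=0
  val=13, n=1, k=1
  val=16, n=2, k=0
  val=21, n=2, k=1

Final answer: 21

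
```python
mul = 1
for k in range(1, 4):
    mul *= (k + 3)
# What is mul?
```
Trace:
  mul=1
  mul=4, k=1
  mul=20, k=2
  mul=120, k=3

Final answer: 120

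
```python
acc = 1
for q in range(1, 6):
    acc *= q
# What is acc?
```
Trace:
  acc=1
  acc=1, q=1
  acc=2, q=2
  acc=6, q=3
  acc=24, q=4
  acc=120, q=5

Final answer: 120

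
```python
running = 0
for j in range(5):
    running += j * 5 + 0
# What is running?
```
Trace:
  running=0
  running=0, j=0
  running=5, j=1
  running=15, j=2
  running=30, j=3
  running=50, j=4

Final answer: 50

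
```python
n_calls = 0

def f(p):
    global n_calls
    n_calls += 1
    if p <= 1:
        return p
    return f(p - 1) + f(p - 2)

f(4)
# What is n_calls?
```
Call trace (a repeated sub-call is expanded the first time; later identical calls just restate its return value):
f(p=4)
  f(p=3)
    f(p=2)
      f(p=1)
      -> return 1
      f(p=0)
      -> return 0
    -> return 1
    f(p=1)
    -> return 1
  -> return 2
  f(p=2) -> return 1  (same call as traced above)
-> return 3

n_calls is incremented once per call, so count the calls in each subtree. Let C(p) = number of calls made by f(p).
C(0) = C(1) = 1 (base case, no recursion); C(p) = 1 + C(p - 1) + C(p - 2) otherwise.
C(2) = 1 + C(1) + C(0) = 1 + 1 + 1 = 3
C(3) = 1 + C(2) + C(1) = 1 + 3 + 1 = 5
C(4) = 1 + C(3) + C(2) = 1 + 5 + 3 = 9
n_calls = C(4) = 9

Final answer: 9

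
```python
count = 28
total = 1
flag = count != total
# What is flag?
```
Trace:
  count=28
  count=28, total=1
  count=28, total=1, flag=True

Final answer: True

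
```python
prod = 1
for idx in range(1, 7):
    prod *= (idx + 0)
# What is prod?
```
Trace:
  prod=1
  prod=1, idx=1
  prod=2, idx=2
  prod=6, idx=3
  prod=24, idx=4
  prod=120, idx=5
  prod=720, idx=6

Final answer: 720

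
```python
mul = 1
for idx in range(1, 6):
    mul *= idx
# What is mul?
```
Trace:
  mul=1
  mul=1, idx=1
  mul=2, idx=2
  mul=6, idx=3
  mul=24, idx=4
  mul=120, idx=5

Final answer: 120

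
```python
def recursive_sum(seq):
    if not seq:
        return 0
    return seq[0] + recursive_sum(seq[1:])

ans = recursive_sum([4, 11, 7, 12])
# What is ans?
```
Call trace:
recursive_sum(seq=[4, 11, 7, 12])
  recursive_sum(seq=[11, 7, 12])
    recursive_sum(seq=[7, 12])
      recursive_sum(seq=[12])
        recursive_sum(seq=[])
        -> return 0
      -> return 12
    -> return 19
  -> return 30
-> return 34

Final answer: 34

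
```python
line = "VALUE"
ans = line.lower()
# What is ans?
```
Trace:
  line='VALUE'
  line='VALUE', ans='value'

Final answer: 'value'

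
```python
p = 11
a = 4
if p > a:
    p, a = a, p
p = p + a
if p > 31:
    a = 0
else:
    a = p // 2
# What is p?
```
Trace:
  p=11
  p=11, a=4
  p=4, a=11
  p=15, a=11
  p=15, a=7

Final answer: 15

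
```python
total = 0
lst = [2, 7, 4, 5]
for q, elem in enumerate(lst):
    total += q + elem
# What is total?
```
Trace:
  total=0
  total=2, q=0, elem=2
  total=10, q=1, elem=7
  total=16, q=2, elem=4
  total=24, q=3, elem=5

Final answer: 24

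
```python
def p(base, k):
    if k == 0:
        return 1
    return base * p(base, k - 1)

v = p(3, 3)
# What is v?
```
Call trace:
p(base=3, k=3)
  p(base=3, k=2)
    p(base=3, k=1)
      p(base=3, k=0)
      -> return 1
    -> return 3
  -> return 9
-> return 27

Final answer: 27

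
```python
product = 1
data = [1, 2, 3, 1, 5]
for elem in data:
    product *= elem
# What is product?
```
Trace:
  product=1
  product=1, elem=1
  product=2, elem=2
  product=6, elem=3
  product=6, elem=1
  product=30, elem=5

Final answer: 30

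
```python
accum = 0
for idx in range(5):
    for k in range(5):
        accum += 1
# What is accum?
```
Trace:
  accum=0
  accum=1, idx=0, k=0
  accum=2, idx=0, k=1
  accum=3, idx=0, k=2
  accum=4, idx=0, k=3
  accum=5, idx=0, k=4
  accum=6, idx=1, k=0
  accum=7, idx=1, k=1
  accum=8, idx=1, k=2
  accum=9, idx=1, k=3
  accum=10, idx=1, k=4
  accum=11, idx=2, k=0
  accum=12, idx=2, k=1
  accum=13, idx=2, k=2
  accum=14, idx=2, k=3
  accum=15, idx=2, k=4
  accum=16, idx=3, k=0
  accum=17, idx=3, k=1
  accum=18, idx=3, k=2
  accum=19, idx=3, k=3
  accum=20, idx=3, k=4
  accum=21, idx=4, k=0
  accum=22, idx=4, k=1
  accum=23, idx=4, k=2
  accum=24, idx=4, k=3
  accum=25, idx=4, k=4

Final answer: 25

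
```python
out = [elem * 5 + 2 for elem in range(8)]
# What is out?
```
Trace:
  elem=0
  elem=1
  elem=2
  elem=3
  elem=4
  elem=5
  elem=6
  elem=7
  out=[2, 7, 12, 17, 22, 27, 32, 37]

Final answer: [2, 7, 12, 17, 22, 27, 32, 37]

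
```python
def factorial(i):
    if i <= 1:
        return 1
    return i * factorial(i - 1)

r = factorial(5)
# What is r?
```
Call trace:
factorial(i=5)
  factorial(i=4)
    factorial(i=3)
      factorial(i=2)
        factorial(i=1)
        -> return 1
      -> return 2
    -> return 6
  -> return 24
-> return 120

Final answer: 120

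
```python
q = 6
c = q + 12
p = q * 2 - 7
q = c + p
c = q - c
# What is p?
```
Trace:
  q=6
  q=6, c=18
  q=6, c=18, p=5
  q=23, c=18, p=5
  q=23, c=5, p=5

Final answer: 5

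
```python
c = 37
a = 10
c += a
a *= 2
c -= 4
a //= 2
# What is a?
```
Trace:
  c=37
  c=37, a=10
  c=47, a=10
  c=47, a=20
  c=43, a=20
  c=43, a=10

Final answer: 10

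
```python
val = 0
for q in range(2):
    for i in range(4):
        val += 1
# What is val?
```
Trace:
  val=0
  val=1, q=0, i=0
  val=2, q=0, i=1
  val=3, q=0, i=2
  val=4, q=0, i=3
  val=5, q=1, i=0
  val=6, q=1, i=1
  val=7, q=1, i=2
  val=8, q=1, i=3

Final answer: 8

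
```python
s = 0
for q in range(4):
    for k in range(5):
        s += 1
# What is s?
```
Trace:
  s=0
  s=1, q=0, k=0
  s=2, q=0, k=1
  s=3, q=0, k=2
  s=4, q=0, k=3
  s=5, q=0, k=4
  s=6, q=1, k=0
  s=7, q=1, k=1
  s=8, q=1, k=2
  s=9, q=1, k=3
  s=10, q=1, k=4
  s=11, q=2, k=0
  s=12, q=2, k=1
  s=13, q=2, k=2
  s=14, q=2, k=3
  s=15, q=2, k=4
  s=16, q=3, k=0
  s=17, q=3, k=1
  s=18, q=3, k=2
  s=19, q=3, k=3
  s=20, q=3, k=4

Final answer: 20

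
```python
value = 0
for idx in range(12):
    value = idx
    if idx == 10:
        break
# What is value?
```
Trace:
  value=0
  value=0, idx=0
  value=1, idx=1
  value=2, idx=2
  value=3, idx=3
  value=4, idx=4
  value=5, idx=5
  value=6, idx=6
  value=7, idx=7
  value=8, idx=8
  value=9, idx=9
  value=10, idx=10

Final answer: 10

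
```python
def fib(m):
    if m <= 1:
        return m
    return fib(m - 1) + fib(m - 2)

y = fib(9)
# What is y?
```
Call trace (a repeated sub-call is expanded the first time; later identical calls just restate its return value):
fib(m=9)
  fib(m=8)
    fib(m=7)
      fib(m=6)
        fib(m=5)
          fib(m=4)
            fib(m=3)
              fib(m=2)
                fib(m=1)
                -> return 1
                fib(m=0)
                -> return 0
              -> return 1
              fib(m=1)
              -> return 1
            -> return 2
            fib(m=2) -> return 1  (same call as traced above)
          -> return 3
          fib(m=3) -> return 2  (same call as traced above)
        -> return 5
        fib(m=4) -> return 3  (same call as traced above)
      -> return 8
      fib(m=5) -> return 5  (same call as traced above)
    -> return 13
    fib(m=6) -> return 8  (same call as traced above)
  -> return 21
  fib(m=7) -> return 13  (same call as traced above)
-> return 34

Final answer: 34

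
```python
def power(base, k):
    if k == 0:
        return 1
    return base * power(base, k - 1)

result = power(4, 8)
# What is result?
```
Call trace:
power(base=4, k=8)
  power(base=4, k=7)
    power(base=4, k=6)
      power(base=4, k=5)
        power(base=4, k=4)
          power(base=4, k=3)
            power(base=4, k=2)
              power(base=4, k=1)
                power(base=4, k=0)
                -> return 1
              -> return 4
            -> return 16
          -> return 64
        -> return 256
      -> return 1024
    -> return 4096
  -> return 16384
-> return 65536

Final answer: 65536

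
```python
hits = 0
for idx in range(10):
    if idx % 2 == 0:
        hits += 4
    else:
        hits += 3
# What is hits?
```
Trace:
  hits=0
  hits=4, idx=0
  hits=7, idx=1
  hits=11, idx=2
  hits=14, idx=3
  hits=18, idx=4
  hits=21, idx=5
  hits=25, idx=6
  hits=28, idx=7
  hits=32, idx=8
  hits=35, idx=9

Final answer: 35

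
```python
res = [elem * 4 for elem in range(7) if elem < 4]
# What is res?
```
Trace:
  elem=0
  elem=1
  elem=2
  elem=3
  elem=4
  elem=5
  elem=6
  res=[0, 4, 8, 12]

Final answer: [0, 4, 8, 12]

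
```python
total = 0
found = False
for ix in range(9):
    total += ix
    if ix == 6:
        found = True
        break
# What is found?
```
Trace:
  total=0
  total=0, found=False
  total=0, found=False, ix=0
  total=1, found=False, ix=1
  total=3, found=False, ix=2
  total=6, found=False, ix=3
  total=10, found=False, ix=4
  total=15, found=False, ix=5
  total=21, found=True, ix=6

Final answer: True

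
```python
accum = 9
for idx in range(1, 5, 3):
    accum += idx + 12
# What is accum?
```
Trace:
  accum=9
  accum=22, idx=1
  accum=38, idx=4

Final answer: 38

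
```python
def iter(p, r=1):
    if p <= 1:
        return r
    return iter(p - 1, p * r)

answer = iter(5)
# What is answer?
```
Call trace:
iter(p=5, r=1)
  iter(p=4, r=5)
    iter(p=3, r=20)
      iter(p=2, r=60)
        iter(p=1, r=120)
        -> return 120
      -> return 120
    -> return 120
  -> return 120
-> return 120

Final answer: 120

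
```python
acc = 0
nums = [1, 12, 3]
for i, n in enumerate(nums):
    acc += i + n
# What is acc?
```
Trace:
  acc=0
  acc=1, i=0, n=1
  acc=14, i=1, n=12
  acc=19, i=2, n=3

Final answer: 19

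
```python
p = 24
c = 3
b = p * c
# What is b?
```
Trace:
  p=24
  p=24, c=3
  p=24, c=3, b=72

Final answer: 72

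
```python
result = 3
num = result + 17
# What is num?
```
Trace:
  result=3
  result=3, num=20

Final answer: 20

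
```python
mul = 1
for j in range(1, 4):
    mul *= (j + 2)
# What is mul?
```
Trace:
  mul=1
  mul=3, j=1
  mul=12, j=2
  mul=60, j=3

Final answer: 60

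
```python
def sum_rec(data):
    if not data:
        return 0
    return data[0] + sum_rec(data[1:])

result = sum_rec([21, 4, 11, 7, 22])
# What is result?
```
Call trace:
sum_rec(data=[21, 4, 11, 7, 22])
  sum_rec(data=[4, 11, 7, 22])
    sum_rec(data=[11, 7, 22])
      sum_rec(data=[7, 22])
        sum_rec(data=[22])
          sum_rec(data=[])
          -> return 0
        -> return 22
      -> return 29
    -> return 40
  -> return 44
-> return 65

Final answer: 65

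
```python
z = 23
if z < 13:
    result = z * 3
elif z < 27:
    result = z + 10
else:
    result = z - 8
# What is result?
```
Trace:
  z=23
  z=23, result=33

Final answer: 33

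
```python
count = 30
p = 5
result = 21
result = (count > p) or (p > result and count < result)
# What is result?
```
Trace:
  count=30
  count=30, p=5
  count=30, p=5, result=21
  count=30, p=5, result=True

Final answer: True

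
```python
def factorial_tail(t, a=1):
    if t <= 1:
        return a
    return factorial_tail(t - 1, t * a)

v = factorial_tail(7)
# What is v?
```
Call trace:
factorial_tail(t=7, a=1)
  factorial_tail(t=6, a=7)
    factorial_tail(t=5, a=42)
      factorial_tail(t=4, a=210)
        factorial_tail(t=3, a=840)
          factorial_tail(t=2, a=2520)
            factorial_tail(t=1, a=5040)
            -> return 5040
          -> return 5040
        -> return 5040
      -> return 5040
    -> return 5040
  -> return 5040
-> return 5040

Final answer: 5040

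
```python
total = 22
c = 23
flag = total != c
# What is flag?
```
Trace:
  total=22
  total=22, c=23
  total=22, c=23, flag=True

Final answer: True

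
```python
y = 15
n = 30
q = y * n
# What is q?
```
Trace:
  y=15
  y=15, n=30
  y=15, n=30, q=450

Final answer: 450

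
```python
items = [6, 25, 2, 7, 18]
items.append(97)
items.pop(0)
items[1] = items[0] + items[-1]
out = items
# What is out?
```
Trace:
  items=[6, 25, 2, 7, 18]
  items=[6, 25, 2, 7, 18, 97]
  items=[25, 2, 7, 18, 97]
  items=[25, 122, 7, 18, 97]
  items=[25, 122, 7, 18, 97], out=[25, 122, 7, 18, 97]

Final answer: [25, 122, 7, 18, 97]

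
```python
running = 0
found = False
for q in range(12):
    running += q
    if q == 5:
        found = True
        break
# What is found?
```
Trace:
  running=0
  running=0, found=False
  running=0, found=False, q=0
  running=1, found=False, q=1
  running=3, found=False, q=2
  running=6, found=False, q=3
  running=10, found=False, q=4
  running=15, found=True, q=5

Final answer: True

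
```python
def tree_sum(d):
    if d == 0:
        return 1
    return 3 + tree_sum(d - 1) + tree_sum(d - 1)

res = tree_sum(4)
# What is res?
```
Call trace (a repeated sub-call is expanded the first time; later identical calls just restate its return value):
tree_sum(d=4)
  tree_sum(d=3)
    tree_sum(d=2)
      tree_sum(d=1)
        tree_sum(d=0)
        -> return 1
        tree_sum(d=0)
        -> return 1
      -> return 5
      tree_sum(d=1) -> return 5  (same call as traced above)
    -> return 13
    tree_sum(d=2) -> return 13  (same call as traced above)
  -> return 29
  tree_sum(d=3) -> return 29  (same call as traced above)
-> return 61

Final answer: 61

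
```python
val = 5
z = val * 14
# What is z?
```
Trace:
  val=5
  val=5, z=70

Final answer: 70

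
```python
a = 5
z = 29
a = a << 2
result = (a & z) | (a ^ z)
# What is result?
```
Trace:
  a=5
  a=5, z=29
  a=20, z=29
  a=20, z=29, result=29

Final answer: 29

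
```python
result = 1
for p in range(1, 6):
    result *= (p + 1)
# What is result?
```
Trace:
  result=1
  result=2, p=1
  result=6, p=2
  result=24, p=3
  result=120, p=4
  result=720, p=5

Final answer: 720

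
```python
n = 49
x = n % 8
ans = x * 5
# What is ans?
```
Trace:
  n=49
  n=49, x=1
  n=49, x=1, ans=5

Final answer: 5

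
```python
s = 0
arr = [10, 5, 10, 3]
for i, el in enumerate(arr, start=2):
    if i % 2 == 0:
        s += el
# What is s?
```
Trace:
  s=0
  s=10, i=2, el=10
  s=10, i=3, el=5
  s=20, i=4, el=10
  s=20, i=5, el=3

Final answer: 20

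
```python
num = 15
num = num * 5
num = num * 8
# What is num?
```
Trace:
  num=15
  num=75
  num=600

Final answer: 600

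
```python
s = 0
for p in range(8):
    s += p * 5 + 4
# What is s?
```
Trace:
  s=0
  s=4, p=0
  s=13, p=1
  s=27, p=2
  s=46, p=3
  s=70, p=4
  s=99, p=5
  s=133, p=6
  s=172, p=7

Final answer: 172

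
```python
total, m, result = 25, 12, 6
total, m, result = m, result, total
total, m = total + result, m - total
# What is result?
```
Trace:
  total=25, m=12, result=6
  total=12, m=6, result=25
  total=37, m=-6, result=25

Final answer: 25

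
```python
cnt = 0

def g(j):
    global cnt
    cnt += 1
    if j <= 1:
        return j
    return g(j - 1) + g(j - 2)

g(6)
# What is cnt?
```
Call trace (a repeated sub-call is expanded the first time; later identical calls just restate its return value):
g(j=6)
  g(j=5)
    g(j=4)
      g(j=3)
        g(j=2)
          g(j=1)
          -> return 1
          g(j=0)
          -> return 0
        -> return 1
        g(j=1)
        -> return 1
      -> return 2
      g(j=2) -> return 1  (same call as traced above)
    -> return 3
    g(j=3) -> return 2  (same call as traced above)
  -> return 5
  g(j=4) -> return 3  (same call as traced above)
-> return 8

cnt is incremented once per call, so count the calls in each subtree. Let C(j) = number of calls made by g(j).
C(0) = C(1) = 1 (base case, no recursion); C(j) = 1 + C(j - 1) + C(j - 2) otherwise.
C(2) = 1 + C(1) + C(0) = 1 + 1 + 1 = 3
C(3) = 1 + C(2) + C(1) = 1 + 3 + 1 = 5
C(4) = 1 + C(3) + C(2) = 1 + 5 + 3 = 9
C(5) = 1 + C(4) + C(3) = 1 + 9 + 5 = 15
C(6) = 1 + C(5) + C(4) = 1 + 15 + 9 = 25
cnt = C(6) = 25

Final answer: 25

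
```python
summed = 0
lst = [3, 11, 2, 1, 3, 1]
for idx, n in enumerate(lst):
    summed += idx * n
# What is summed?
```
Trace:
  summed=0
  summed=0, idx=0, n=3
  summed=11, idx=1, n=11
  summed=15, idx=2, n=2
  summed=18, idx=3, n=1
  summed=30, idx=4, n=3
  summed=35, idx=5, n=1

Final answer: 35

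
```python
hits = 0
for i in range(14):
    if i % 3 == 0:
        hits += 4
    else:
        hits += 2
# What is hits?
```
Trace:
  hits=0
  hits=4, i=0
  hits=6, i=1
  hits=8, i=2
  hits=12, i=3
  hits=14, i=4
  hits=16, i=5
  hits=20, i=6
  hits=22, i=7
  hits=24, i=8
  hits=28, i=9
  hits=30, i=10
  hits=32, i=11
  hits=36, i=12
  hits=38, i=13

Final answer: 38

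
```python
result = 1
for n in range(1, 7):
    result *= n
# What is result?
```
Trace:
  result=1
  result=1, n=1
  result=2, n=2
  result=6, n=3
  result=24, n=4
  result=120, n=5
  result=720, n=6

Final answer: 720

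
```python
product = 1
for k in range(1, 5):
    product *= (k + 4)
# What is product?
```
Trace:
  product=1
  product=5, k=1
  product=30, k=2
  product=210, k=3
  product=1680, k=4

Final answer: 1680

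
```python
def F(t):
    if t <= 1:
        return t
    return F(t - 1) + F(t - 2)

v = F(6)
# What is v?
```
Call trace (a repeated sub-call is expanded the first time; later identical calls just restate its return value):
F(t=6)
  F(t=5)
    F(t=4)
      F(t=3)
        F(t=2)
          F(t=1)
          -> return 1
          F(t=0)
          -> return 0
        -> return 1
        F(t=1)
        -> return 1
      -> return 2
      F(t=2) -> return 1  (same call as traced above)
    -> return 3
    F(t=3) -> return 2  (same call as traced above)
  -> return 5
  F(t=4) -> return 3  (same call as traced above)
-> return 8

Final answer: 8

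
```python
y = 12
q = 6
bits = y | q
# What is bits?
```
Trace:
  y=12
  y=12, q=6
  y=12, q=6, bits=14

Final answer: 14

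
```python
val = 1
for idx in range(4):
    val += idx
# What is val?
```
Trace:
  val=1
  val=1, idx=0
  val=2, idx=1
  val=4, idx=2
  val=7, idx=3

Final answer: 7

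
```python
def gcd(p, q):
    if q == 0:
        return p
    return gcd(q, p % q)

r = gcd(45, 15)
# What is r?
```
Call trace:
gcd(p=45, q=15)
  gcd(p=15, q=0)
  -> return 15
-> return 15

Final answer: 15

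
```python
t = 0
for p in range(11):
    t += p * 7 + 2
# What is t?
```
Trace:
  t=0
  t=2, p=0
  t=11, p=1
  t=27, p=2
  t=50, p=3
  t=80, p=4
  t=117, p=5
  t=161, p=6
  t=212, p=7
  t=270, p=8
  t=335, p=9
  t=407, p=10

Final answer: 407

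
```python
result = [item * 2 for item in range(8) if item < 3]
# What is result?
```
Trace:
  item=0
  item=1
  item=2
  item=3
  item=4
  item=5
  item=6
  item=7
  result=[0, 2, 4]

Final answer: [0, 2, 4]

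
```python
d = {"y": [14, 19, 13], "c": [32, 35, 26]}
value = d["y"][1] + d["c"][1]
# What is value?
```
Trace:
  d={'y': [14, 19, 13], 'c': [32, 35, 26]}
  d={'y': [14, 19, 13], 'c': [32, 35, 26]}, value=54

Final answer: 54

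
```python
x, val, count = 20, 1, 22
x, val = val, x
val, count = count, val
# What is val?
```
Trace:
  x=20, val=1, count=22
  x=1, val=20, count=22
  x=1, val=22, count=20

Final answer: 22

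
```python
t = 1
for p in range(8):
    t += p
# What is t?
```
Trace:
  t=1
  t=1, p=0
  t=2, p=1
  t=4, p=2
  t=7, p=3
  t=11, p=4
  t=16, p=5
  t=22, p=6
  t=29, p=7

Final answer: 29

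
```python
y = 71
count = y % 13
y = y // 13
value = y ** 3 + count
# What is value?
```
Trace:
  y=71
  y=71, count=6
  y=5, count=6
  y=5, count=6, value=131

Final answer: 131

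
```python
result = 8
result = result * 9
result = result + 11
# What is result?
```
Trace:
  result=8
  result=72
  result=83

Final answer: 83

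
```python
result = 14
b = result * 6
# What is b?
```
Trace:
  result=14
  result=14, b=84

Final answer: 84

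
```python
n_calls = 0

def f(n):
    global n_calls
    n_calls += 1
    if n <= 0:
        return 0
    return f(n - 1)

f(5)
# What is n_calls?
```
Call trace:
f(n=5)
  f(n=4)
    f(n=3)
      f(n=2)
        f(n=1)
          f(n=0)
          -> return 0
        -> return 0
      -> return 0
    -> return 0
  -> return 0
-> return 0

n_calls is incremented once per call. f is entered once for each n = 5, 4, 3, 2, 1, 0 (the n <= 0 call returns without recursing), i.e. 5 + 1 calls.
n_calls = 6

Final answer: 6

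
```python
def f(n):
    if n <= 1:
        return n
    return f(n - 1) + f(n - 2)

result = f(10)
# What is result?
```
Call trace (a repeated sub-call is expanded the first time; later identical calls just restate its return value):
f(n=10)
  f(n=9)
    f(n=8)
      f(n=7)
        f(n=6)
          f(n=5)
            f(n=4)
              f(n=3)
                f(n=2)
                  f(n=1)
                  -> return 1
                  f(n=0)
                  -> return 0
                -> return 1
                f(n=1)
                -> return 1
              -> return 2
              f(n=2) -> return 1  (same call as traced above)
            -> return 3
            f(n=3) -> return 2  (same call as traced above)
          -> return 5
          f(n=4) -> return 3  (same call as traced above)
        -> return 8
        f(n=5) -> return 5  (same call as traced above)
      -> return 13
      f(n=6) -> return 8  (same call as traced above)
    -> return 21
    f(n=7) -> return 13  (same call as traced above)
  -> return 34
  f(n=8) -> return 21  (same call as traced above)
-> return 55

Final answer: 55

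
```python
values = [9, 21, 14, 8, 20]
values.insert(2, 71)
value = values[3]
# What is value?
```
Trace:
  values=[9, 21, 14, 8, 20]
  values=[9, 21, 71, 14, 8, 20]
  values=[9, 21, 71, 14, 8, 20], value=14

Final answer: 14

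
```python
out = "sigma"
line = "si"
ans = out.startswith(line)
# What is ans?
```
Trace:
  out='sigma'
  out='sigma', line='si'
  out='sigma', line='si', ans=True

Final answer: True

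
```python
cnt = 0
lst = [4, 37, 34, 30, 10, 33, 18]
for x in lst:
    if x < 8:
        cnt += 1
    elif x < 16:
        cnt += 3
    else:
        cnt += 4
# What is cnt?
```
Trace:
  cnt=0
  cnt=1, x=4
  cnt=5, x=37
  cnt=9, x=34
  cnt=13, x=30
  cnt=16, x=10
  cnt=20, x=33
  cnt=24, x=18

Final answer: 24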